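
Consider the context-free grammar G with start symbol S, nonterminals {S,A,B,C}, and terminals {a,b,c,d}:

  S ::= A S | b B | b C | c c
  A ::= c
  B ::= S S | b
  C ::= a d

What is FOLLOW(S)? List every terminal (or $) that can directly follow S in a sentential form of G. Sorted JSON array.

Compute FIRST by fixpoint:
pass 1:
  A via A→c: +{c}
  B via B→b: +{b}
  C via C→a d: +{a}
  S via S→A S: +{c}
  S via S→b B: +{b}
  S: {b,c}  A: {c}  B: {b}  C: {a}
pass 2:
  B via B→S S: +{c}
  S: {b,c}  A: {c}  B: {b,c}  C: {a}
pass 3: done
  S: {b,c}  A: {c}  B: {b,c}  C: {a}

FOLLOW iteration:
initialize: $ ∈ FOLLOW(S)
pass 1:
  B→S S: FOLLOW(S) ⊇ FIRST(S) = {b,c}; new: +{b,c}
  S→A S: FOLLOW(A) ⊇ FIRST(S) = {b,c}; new: +{b,c}
  S→b B: FOLLOW(B) ⊇ FOLLOW(S) ⊇ {$,b,c}; new: +{$,b,c}
  S→b C: FOLLOW(C) ⊇ FOLLOW(S) ⊇ {$,b,c}; new: +{$,b,c}
  FOLLOW(S)={$,b,c}  FOLLOW(A)={b,c}  FOLLOW(B)={$,b,c}  FOLLOW(C)={$,b,c}
pass 2: — fixpoint
  FOLLOW(S)={$,b,c}  FOLLOW(A)={b,c}  FOLLOW(B)={$,b,c}  FOLLOW(C)={$,b,c}

FOLLOW(S) = ["$", "b", "c"]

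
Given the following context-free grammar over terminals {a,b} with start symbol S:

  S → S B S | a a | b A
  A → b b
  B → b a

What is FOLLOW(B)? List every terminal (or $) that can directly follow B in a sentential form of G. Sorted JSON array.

Compute FIRST by fixpoint:
pass 1:
  A via A→b b: +{b}
  B via B→b a: +{b}
  S via S→a a: +{a}
  S via S→b A: +{b}
  FIRST[S]={a,b}  FIRST[A]={b}  FIRST[B]={b}
pass 2: (no change)
  FIRST[S]={a,b}  FIRST[A]={b}  FIRST[B]={b}

Compute FOLLOW by fixpoint:
seed FOLLOW(S) with $
round 1:
  S→S B S: FOLLOW(S) ⊇ FIRST(B) = {b}; new: +{b}
  S→S B S: FOLLOW(B) ⊇ FIRST(S) = {a,b}; new: +{a,b}
  S→b A: FOLLOW(A) ⊇ FOLLOW(S) ⊇ {$,b}; new: +{$,b}
  FOLLOW[S]={$,b}  FOLLOW[A]={$,b}  FOLLOW[B]={a,b}
round 2: done
  FOLLOW[S]={$,b}  FOLLOW[A]={$,b}  FOLLOW[B]={a,b}

FOLLOW(B) = ["a", "b"]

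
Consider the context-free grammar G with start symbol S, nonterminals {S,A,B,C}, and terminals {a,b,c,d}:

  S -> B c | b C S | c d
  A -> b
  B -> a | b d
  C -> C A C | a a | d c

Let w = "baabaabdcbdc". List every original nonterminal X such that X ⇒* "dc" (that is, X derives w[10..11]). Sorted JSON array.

CNF form of G:
  S -> B T3 | T0 X5 | T3 T1
  A -> b
  B -> T0 T1 | a
  C -> C X4 | T1 T3 | T2 T2
  T0 -> b
  T1 -> d
  T2 -> a
  T3 -> c
  X4 -> A C
  X5 -> C S

CYK table (by increasing span) (cells [i..j] with 10 ≤ i ≤ j ≤ 11 only):
  [10..10]={T1}  "d"  orig:{}
  [11..11]={T3}  "c"  orig:{}
  [10..11]={C}  "dc"

Original NTs in T[10,11] deriving "dc": ["C"]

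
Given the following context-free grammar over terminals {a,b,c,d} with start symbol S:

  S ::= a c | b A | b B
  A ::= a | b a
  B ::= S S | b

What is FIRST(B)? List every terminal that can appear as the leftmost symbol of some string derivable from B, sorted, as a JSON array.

FIRST iteration:
iter 1:
  A via A→a: +{a}
  A via A→b a: +{b}
  B via B→b: +{b}
  S via S→a c: +{a}
  S via S→b A: +{b}
  FIRST(S)={a,b}  FIRST(A)={a,b}  FIRST(B)={b}
iter 2:
  B via B→S S: +{a}
  FIRST(S)={a,b}  FIRST(A)={a,b}  FIRST(B)={a,b}
iter 3: — fixpoint
  FIRST(S)={a,b}  FIRST(A)={a,b}  FIRST(B)={a,b}

FIRST(B) = ["a", "b"]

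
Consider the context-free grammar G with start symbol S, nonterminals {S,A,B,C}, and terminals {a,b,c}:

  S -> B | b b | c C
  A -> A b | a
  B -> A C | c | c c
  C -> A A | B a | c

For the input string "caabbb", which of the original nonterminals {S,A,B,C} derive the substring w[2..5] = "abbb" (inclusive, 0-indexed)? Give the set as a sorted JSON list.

Convert to CNF:
  S -> A C | T0 T0 | T1 C | T1 T1 | c
  A -> A T0 | a
  B -> A C | T1 T1 | c
  C -> A A | B T2 | c
  T0 -> b
  T1 -> c
  T2 -> a

CYK fill (cells [i..j] with 2 ≤ i ≤ j ≤ 5 only):
  T[2,2] 'a' = {A,T2}  orig:{A}
  T[3,3] 'b' = {T0}  orig:{}
  T[4,4] 'b' = {T0}  orig:{}
  T[5,5] 'b' = {T0}  orig:{}
  T[2,3] 'ab' = {A}
  T[3,4] 'bb' = {S}
  T[4,5] 'bb' = {S}
  T[2,4] 'abb' = {A}
  T[3,5] 'bbb' = ∅
  T[2,5] 'abbb' = {A}

Original NTs in T[2,5] deriving "abbb": ["A"]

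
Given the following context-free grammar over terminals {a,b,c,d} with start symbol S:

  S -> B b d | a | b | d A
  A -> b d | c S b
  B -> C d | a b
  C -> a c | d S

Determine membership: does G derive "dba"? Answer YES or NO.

Convert to CNF:
  S -> B X5 | T1 A | a | b
  A -> T0 T1 | T2 X4
  B -> C T1 | T3 T0
  C -> T1 S | T3 T2
  T0 -> b
  T1 -> d
  T2 -> c
  T3 -> a
  X4 -> S T0
  X5 -> T0 T1

Fill CYK table bottom-up:
  [0..0]={T1}  "d"  orig:{}
  [1..1]={S,T0}  "b"  orig:{S}
  [2..2]={S,T3}  "a"  orig:{S}
  [0..1]={C}  "db"
  [1..2]=∅  "ba"
  [0..2]=∅  "dba"

S ∉ T[0,2] ⇒ NO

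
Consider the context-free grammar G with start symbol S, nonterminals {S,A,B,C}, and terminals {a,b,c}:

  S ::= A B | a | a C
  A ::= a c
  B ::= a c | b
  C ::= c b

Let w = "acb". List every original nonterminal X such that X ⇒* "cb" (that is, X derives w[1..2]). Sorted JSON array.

Convert to CNF:
  S -> A B | T0 C | a
  A -> T0 T1
  B -> T0 T1 | b
  C -> T1 T2
  T0 -> a
  T1 -> c
  T2 -> b

CYK fill — only the sub-triangle for w[1..2]:
  [1..1]={T1}  "c"  orig:{}
  [2..2]={B,T2}  "b"  orig:{B}
  [1..2]={C}  "cb"

Original NTs in T[1,2] deriving "cb": ["C"]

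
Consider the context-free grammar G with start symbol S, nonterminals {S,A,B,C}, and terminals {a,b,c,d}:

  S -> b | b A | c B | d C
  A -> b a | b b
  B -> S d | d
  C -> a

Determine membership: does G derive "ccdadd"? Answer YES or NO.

Convert to CNF:
  S -> T0 A | T2 C | T3 B | b
  A -> T0 T0 | T0 T1
  B -> S T2 | d
  C -> a
  T0 -> b
  T1 -> a
  T2 -> d
  T3 -> c

CYK fill:
  cell(0,0) c: {T3}  orig:{}
  cell(1,1) c: {T3}  orig:{}
  cell(2,2) d: {B,T2}  orig:{B}
  cell(3,3) a: {C,T1}  orig:{C}
  cell(4,4) d: {B,T2}  orig:{B}
  cell(5,5) d: {B,T2}  orig:{B}
  cell(0,1) cc: ∅
  cell(1,2) cd: {S}
  cell(2,3) da: {S}
  cell(3,4) ad: ∅
  cell(4,5) dd: ∅
  cell(0,2) ccd: ∅
  cell(1,3) cda: ∅
  cell(2,4) dad: {B}
  cell(3,5) add: ∅
  cell(0,3) ccda: ∅
  cell(1,4) cdad: {S}
  cell(2,5) dadd: ∅
  cell(0,4) ccdad: ∅
  cell(1,5) cdadd: {B}
  cell(0,5) ccdadd: {S}

S ∈ T[0,5] ⇒ YES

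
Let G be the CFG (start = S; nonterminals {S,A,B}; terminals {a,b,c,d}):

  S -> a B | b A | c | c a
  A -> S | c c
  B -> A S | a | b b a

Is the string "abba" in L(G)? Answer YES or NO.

Convert to CNF:
  S -> T0 B | T1 A | T2 T0 | c
  A -> T0 B | T1 A | T2 T0 | T2 T2 | c
  B -> A S | T1 X3 | a
  T0 -> a
  T1 -> b
  T2 -> c
  X3 -> T1 T0

CYK table (by increasing span):
  [0..0]={B,T0}  "a"  orig:{B}
  [1..1]={T1}  "b"  orig:{}
  [2..2]={T1}  "b"  orig:{}
  [3..3]={B,T0}  "a"  orig:{B}
  [0..1]=∅  "ab"
  [1..2]=∅  "bb"
  [2..3]={X3}  "ba"  orig:{}
  [0..2]=∅  "abb"
  [1..3]={B}  "bba"
  [0..3]={A,S}  "abba"

S ∈ T[0,3] ⇒ YES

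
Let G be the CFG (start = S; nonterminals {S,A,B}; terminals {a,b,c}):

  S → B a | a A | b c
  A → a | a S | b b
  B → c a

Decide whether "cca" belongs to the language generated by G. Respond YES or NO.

CNF form of G:
  S -> B T0 | T0 A | T1 T2
  A -> T0 S | T1 T1 | a
  B -> T2 T0
  T0 -> a
  T1 -> b
  T2 -> c

CYK fill:
  cell(0,0) c: {T2}  orig:{}
  cell(1,1) c: {T2}  orig:{}
  cell(2,2) a: {A,T0}  orig:{A}
  cell(0,1) cc: ∅
  cell(1,2) ca: {B}
  cell(0,2) cca: ∅

S ∉ T[0,2] ⇒ NO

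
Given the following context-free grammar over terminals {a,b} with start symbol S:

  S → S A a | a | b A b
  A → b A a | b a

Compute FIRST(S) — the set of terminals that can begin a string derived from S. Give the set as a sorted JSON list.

FIRST iteration:
round 1:
  A via A→b A a: +{b}
  S via S→a: +{a}
  S via S→b A b: +{b}
  FIRST(S)={a,b}  FIRST(A)={b}
round 2: (no change)
  FIRST(S)={a,b}  FIRST(A)={b}

FIRST(S) = ["a", "b"]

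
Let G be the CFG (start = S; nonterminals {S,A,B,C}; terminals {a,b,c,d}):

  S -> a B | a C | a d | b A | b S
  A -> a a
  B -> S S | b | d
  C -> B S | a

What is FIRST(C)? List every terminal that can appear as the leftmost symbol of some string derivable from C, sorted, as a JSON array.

Compute FIRST by fixpoint:
iter 1:
  A via A→a a: +{a}
  B via B→b: +{b}
  B via B→d: +{d}
  C via C→B S: +{b,d}
  C via C→a: +{a}
  S via S→a B: +{a}
  S via S→b A: +{b}
  FIRST(S)={a,b}  FIRST(A)={a}  FIRST(B)={b,d}  FIRST(C)={a,b,d}
iter 2:
  B via B→S S: +{a}
  FIRST(S)={a,b}  FIRST(A)={a}  FIRST(B)={a,b,d}  FIRST(C)={a,b,d}
iter 3: done
  FIRST(S)={a,b}  FIRST(A)={a}  FIRST(B)={a,b,d}  FIRST(C)={a,b,d}

FIRST(C) = ["a", "b", "d"]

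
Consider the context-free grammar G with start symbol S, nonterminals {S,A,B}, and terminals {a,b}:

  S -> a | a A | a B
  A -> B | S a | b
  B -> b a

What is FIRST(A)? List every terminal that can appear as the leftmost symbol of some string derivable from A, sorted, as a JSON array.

Compute FIRST by fixpoint:
iter 1:
  A via A→b: +{b}
  B via B→b a: +{b}
  S via S→a: +{a}
  FIRST[S]={a}  FIRST[A]={b}  FIRST[B]={b}
iter 2:
  A via A→S a: +{a}
  FIRST[S]={a}  FIRST[A]={a,b}  FIRST[B]={b}
iter 3: — fixpoint
  FIRST[S]={a}  FIRST[A]={a,b}  FIRST[B]={b}

FIRST(A) = ["a", "b"]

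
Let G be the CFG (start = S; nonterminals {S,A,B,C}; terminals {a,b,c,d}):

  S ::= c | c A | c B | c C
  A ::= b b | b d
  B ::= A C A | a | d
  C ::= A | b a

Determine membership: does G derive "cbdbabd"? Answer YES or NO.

CNF form of G:
  S -> T3 A | T3 B | T3 C | c
  A -> T0 T0 | T0 T1
  B -> A X4 | a | d
  C -> T0 T0 | T0 T1 | T0 T2
  T0 -> b
  T1 -> d
  T2 -> a
  T3 -> c
  X4 -> C A

Fill CYK table bottom-up:
  cell(0,0) c: {S,T3}  orig:{S}
  cell(1,1) b: {T0}  orig:{}
  cell(2,2) d: {B,T1}  orig:{B}
  cell(3,3) b: {T0}  orig:{}
  cell(4,4) a: {B,T2}  orig:{B}
  cell(5,5) b: {T0}  orig:{}
  cell(6,6) d: {B,T1}  orig:{B}
  cell(0,1) cb: ∅
  cell(1,2) bd: {A,C}
  cell(2,3) db: ∅
  cell(3,4) ba: {C}
  cell(4,5) ab: ∅
  cell(5,6) bd: {A,C}
  cell(0,2) cbd: {S}
  cell(1,3) bdb: ∅
  cell(2,4) dba: ∅
  cell(3,5) bab: ∅
  cell(4,6) abd: ∅
  cell(0,3) cbdb: ∅
  cell(1,4) bdba: ∅
  cell(2,5) dbab: ∅
  cell(3,6) babd: {X4}  orig:{}
  cell(0,4) cbdba: ∅
  cell(1,5) bdbab: ∅
  cell(2,6) dbabd: ∅
  cell(0,5) cbdbab: ∅
  cell(1,6) bdbabd: {B}
  cell(0,6) cbdbabd: {S}

S ∈ T[0,6] ⇒ YES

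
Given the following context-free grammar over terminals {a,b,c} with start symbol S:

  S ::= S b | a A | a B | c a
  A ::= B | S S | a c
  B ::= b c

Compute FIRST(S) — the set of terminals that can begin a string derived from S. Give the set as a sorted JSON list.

FIRST sets, iterate to fixpoint:
[1]
  A via A→a c: +{a}
  B via B→b c: +{b}
  S via S→a A: +{a}
  S via S→c a: +{c}
  S: {a,c}  A: {a}  B: {b}
[2]
  A via A→B: +{b}
  A via A→S S: +{c}
  S: {a,c}  A: {a,b,c}  B: {b}
[3] — fixpoint
  S: {a,c}  A: {a,b,c}  B: {b}

FIRST(S) = ["a", "c"]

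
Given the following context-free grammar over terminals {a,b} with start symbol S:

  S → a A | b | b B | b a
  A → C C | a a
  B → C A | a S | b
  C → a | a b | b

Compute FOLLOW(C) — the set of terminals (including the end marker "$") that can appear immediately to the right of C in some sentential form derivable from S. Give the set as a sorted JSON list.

Compute FIRST by fixpoint:
round 1:
  A via A→a a: +{a}
  B via B→a S: +{a}
  B via B→b: +{b}
  C via C→a: +{a}
  C via C→b: +{b}
  S via S→a A: +{a}
  S via S→b: +{b}
  FIRST[S]={a,b}  FIRST[A]={a}  FIRST[B]={a,b}  FIRST[C]={a,b}
round 2:
  A via A→C C: +{b}
  FIRST[S]={a,b}  FIRST[A]={a,b}  FIRST[B]={a,b}  FIRST[C]={a,b}
round 3: (no change)
  FIRST[S]={a,b}  FIRST[A]={a,b}  FIRST[B]={a,b}  FIRST[C]={a,b}

FOLLOW sets:
seed FOLLOW(S) with $
round 1:
  A→C C: FOLLOW(C) ⊇ FIRST(C) = {a,b}; new: +{a,b}
  S→a A: FOLLOW(A) ⊇ FOLLOW(S) ⊇ {$}; new: +{$}
  S→b B: FOLLOW(B) ⊇ FOLLOW(S) ⊇ {$}; new: +{$}
  FOLLOW[S]={$}  FOLLOW[A]={$}  FOLLOW[B]={$}  FOLLOW[C]={a,b}
round 2:
  A→C C: FOLLOW(C) ⊇ FOLLOW(A) ⊇ {$}; new: +{$}
  FOLLOW[S]={$}  FOLLOW[A]={$}  FOLLOW[B]={$}  FOLLOW[C]={$,a,b}
round 3: done
  FOLLOW[S]={$}  FOLLOW[A]={$}  FOLLOW[B]={$}  FOLLOW[C]={$,a,b}

FOLLOW(C) = ["$", "a", "b"]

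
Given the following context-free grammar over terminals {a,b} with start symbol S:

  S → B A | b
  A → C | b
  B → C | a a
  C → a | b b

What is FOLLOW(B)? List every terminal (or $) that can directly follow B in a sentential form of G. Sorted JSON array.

FIRST iteration:
[1]
  A via A→b: +{b}
  B via B→a a: +{a}
  C via C→a: +{a}
  C via C→b b: +{b}
  S via S→B A: +{a}
  S via S→b: +{b}
  FIRST[S]={a,b}  FIRST[A]={b}  FIRST[B]={a}  FIRST[C]={a,b}
[2]
  A via A→C: +{a}
  B via B→C: +{b}
  FIRST[S]={a,b}  FIRST[A]={a,b}  FIRST[B]={a,b}  FIRST[C]={a,b}
[3] — fixpoint
  FIRST[S]={a,b}  FIRST[A]={a,b}  FIRST[B]={a,b}  FIRST[C]={a,b}

Compute FOLLOW by fixpoint:
FOLLOW(S) := {$}
pass 1:
  S→B A: FOLLOW(B) ⊇ FIRST(A) = {a,b}; new: +{a,b}
  S→B A: FOLLOW(A) ⊇ FOLLOW(S) ⊇ {$}; new: +{$}
  FOLLOW[S]={$}  FOLLOW[A]={$}  FOLLOW[B]={a,b}  FOLLOW[C]={}
pass 2:
  A→C: FOLLOW(C) ⊇ FOLLOW(A) ⊇ {$}; new: +{$}
  B→C: FOLLOW(C) ⊇ FOLLOW(B) ⊇ {a,b}; new: +{a,b}
  FOLLOW[S]={$}  FOLLOW[A]={$}  FOLLOW[B]={a,b}  FOLLOW[C]={$,a,b}
pass 3: (stable)
  FOLLOW[S]={$}  FOLLOW[A]={$}  FOLLOW[B]={a,b}  FOLLOW[C]={$,a,b}

FOLLOW(B) = ["a", "b"]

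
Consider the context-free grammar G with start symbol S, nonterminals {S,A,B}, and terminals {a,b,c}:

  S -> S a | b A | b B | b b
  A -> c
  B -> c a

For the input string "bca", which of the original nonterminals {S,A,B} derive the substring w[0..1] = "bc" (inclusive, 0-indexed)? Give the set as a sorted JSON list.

Convert to CNF:
  S -> S T1 | T2 A | T2 B | T2 T2
  A -> c
  B -> T0 T1
  T0 -> c
  T1 -> a
  T2 -> b

CYK fill — only the sub-triangle for w[0..1]:
  [0..0]={T2}  "b"  orig:{}
  [1..1]={A,T0}  "c"  orig:{A}
  [0..1]={S}  "bc"

Original NTs in T[0,1] deriving "bc": ["S"]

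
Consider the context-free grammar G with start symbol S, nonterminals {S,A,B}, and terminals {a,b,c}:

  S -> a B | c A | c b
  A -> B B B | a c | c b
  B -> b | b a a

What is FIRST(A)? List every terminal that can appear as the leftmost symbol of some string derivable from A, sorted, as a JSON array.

FIRST sets, iterate to fixpoint:
[1]
  A via A→a c: +{a}
  A via A→c b: +{c}
  B via B→b: +{b}
  S via S→a B: +{a}
  S via S→c A: +{c}
  FIRST(S)={a,c}  FIRST(A)={a,c}  FIRST(B)={b}
[2]
  A via A→B B B: +{b}
  FIRST(S)={a,c}  FIRST(A)={a,b,c}  FIRST(B)={b}
[3] — fixpoint
  FIRST(S)={a,c}  FIRST(A)={a,b,c}  FIRST(B)={b}

FIRST(A) = ["a", "b", "c"]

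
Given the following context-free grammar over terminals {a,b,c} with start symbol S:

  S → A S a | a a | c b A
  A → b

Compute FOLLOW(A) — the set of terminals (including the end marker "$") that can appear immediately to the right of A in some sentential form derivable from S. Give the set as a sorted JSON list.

Compute FIRST by fixpoint:
round 1:
  A via A→b: +{b}
  S via S→A S a: +{b}
  S via S→a a: +{a}
  S via S→c b A: +{c}
  FIRST[S]={a,b,c}  FIRST[A]={b}
round 2: done
  FIRST[S]={a,b,c}  FIRST[A]={b}

FOLLOW sets:
initialize: $ ∈ FOLLOW(S)
[1]
  S→A S a: FOLLOW(A) ⊇ FIRST(S) = {a,b,c}; new: +{a,b,c}
  S→A S a: FOLLOW(S) ⊇ FIRST(a) = {a}; new: +{a}
  S→c b A: FOLLOW(A) ⊇ FOLLOW(S) ⊇ {$,a}; new: +{$}
  FOLLOW[S]={$,a}  FOLLOW[A]={$,a,b,c}
[2] (no change)
  FOLLOW[S]={$,a}  FOLLOW[A]={$,a,b,c}

FOLLOW(A) = ["$", "a", "b", "c"]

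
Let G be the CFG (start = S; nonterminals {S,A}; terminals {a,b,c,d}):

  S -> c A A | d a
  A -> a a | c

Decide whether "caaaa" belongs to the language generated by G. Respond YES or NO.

CNF form of G:
  S -> T1 X3 | T2 T0
  A -> T0 T0 | c
  T0 -> a
  T1 -> c
  T2 -> d
  X3 -> A A

Fill CYK table bottom-up:
  T[0,0] 'c' = {A,T1}  orig:{A}
  T[1,1] 'a' = {T0}  orig:{}
  T[2,2] 'a' = {T0}  orig:{}
  T[3,3] 'a' = {T0}  orig:{}
  T[4,4] 'a' = {T0}  orig:{}
  T[0,1] 'ca' = ∅
  T[1,2] 'aa' = {A}
  T[2,3] 'aa' = {A}
  T[3,4] 'aa' = {A}
  T[0,2] 'caa' = {X3}  orig:{}
  T[1,3] 'aaa' = ∅
  T[2,4] 'aaa' = ∅
  T[0,3] 'caaa' = ∅
  T[1,4] 'aaaa' = {X3}  orig:{}
  T[0,4] 'caaaa' = {S}

S ∈ T[0,4] ⇒ YES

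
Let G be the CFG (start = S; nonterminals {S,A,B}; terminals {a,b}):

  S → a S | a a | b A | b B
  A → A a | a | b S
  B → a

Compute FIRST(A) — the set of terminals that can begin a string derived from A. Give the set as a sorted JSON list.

Compute FIRST by fixpoint:
[1]
  A via A→a: +{a}
  A via A→b S: +{b}
  B via B→a: +{a}
  S via S→a S: +{a}
  S via S→b A: +{b}
  FIRST[S]={a,b}  FIRST[A]={a,b}  FIRST[B]={a}
[2] (stable)
  FIRST[S]={a,b}  FIRST[A]={a,b}  FIRST[B]={a}

FIRST(A) = ["a", "b"]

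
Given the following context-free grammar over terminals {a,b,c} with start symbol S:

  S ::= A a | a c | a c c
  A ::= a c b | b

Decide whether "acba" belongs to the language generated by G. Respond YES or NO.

CNF form of G:
  S -> A T0 | T0 T1 | T0 X4
  A -> T0 X3 | b
  T0 -> a
  T1 -> c
  T2 -> b
  X3 -> T1 T2
  X4 -> T1 T1

Fill CYK table bottom-up:
  T[0,0] 'a' = {T0}  orig:{}
  T[1,1] 'c' = {T1}  orig:{}
  T[2,2] 'b' = {A,T2}  orig:{A}
  T[3,3] 'a' = {T0}  orig:{}
  T[0,1] 'ac' = {S}
  T[1,2] 'cb' = {X3}  orig:{}
  T[2,3] 'ba' = {S}
  T[0,2] 'acb' = {A}
  T[1,3] 'cba' = ∅
  T[0,3] 'acba' = {S}

S ∈ T[0,3] ⇒ YES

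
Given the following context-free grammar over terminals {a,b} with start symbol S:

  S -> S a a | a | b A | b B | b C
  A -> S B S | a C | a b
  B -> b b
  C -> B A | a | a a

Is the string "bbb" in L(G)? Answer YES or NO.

CNF form of G:
  S -> S X3 | T1 A | T1 B | T1 C | a
  A -> S X2 | T0 C | T0 T1
  B -> T1 T1
  C -> B A | T0 T0 | a
  T0 -> a
  T1 -> b
  X2 -> B S
  X3 -> T0 T0

CYK table (by increasing span):
  T[0,0] 'b' = {T1}  orig:{}
  T[1,1] 'b' = {T1}  orig:{}
  T[2,2] 'b' = {T1}  orig:{}
  T[0,1] 'bb' = {B}
  T[1,2] 'bb' = {B}
  T[0,2] 'bbb' = {S}

S ∈ T[0,2] ⇒ YES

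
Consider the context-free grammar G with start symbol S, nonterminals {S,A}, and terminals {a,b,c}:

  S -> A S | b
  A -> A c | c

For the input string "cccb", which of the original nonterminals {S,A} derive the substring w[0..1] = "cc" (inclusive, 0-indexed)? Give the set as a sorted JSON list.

CNF form of G:
  S -> A S | b
  A -> A T0 | c
  T0 -> c

Fill CYK table bottom-up, restricted to cells inside w[0..1]:
  T[0,0] 'c' = {A,T0}  orig:{A}
  T[1,1] 'c' = {A,T0}  orig:{A}
  T[0,1] 'cc' = {A}

Original NTs in T[0,1] deriving "cc": ["A"]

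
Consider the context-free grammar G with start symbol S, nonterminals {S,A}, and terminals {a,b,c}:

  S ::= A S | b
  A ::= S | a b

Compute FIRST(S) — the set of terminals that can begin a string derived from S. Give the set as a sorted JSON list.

FIRST iteration:
pass 1:
  A via A→a b: +{a}
  S via S→A S: +{a}
  S via S→b: +{b}
  FIRST[S]={a,b}  FIRST[A]={a}
pass 2:
  A via A→S: +{b}
  FIRST[S]={a,b}  FIRST[A]={a,b}
pass 3: done
  FIRST[S]={a,b}  FIRST[A]={a,b}

FIRST(S) = ["a", "b"]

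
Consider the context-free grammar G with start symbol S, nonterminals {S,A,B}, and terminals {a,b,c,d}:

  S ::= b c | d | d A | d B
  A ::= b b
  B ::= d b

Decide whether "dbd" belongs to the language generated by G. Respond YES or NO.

CNF form of G:
  S -> T0 T2 | T1 A | T1 B | d
  A -> T0 T0
  B -> T1 T0
  T0 -> b
  T1 -> d
  T2 -> c

CYK fill:
  [0..0]={S,T1}  "d"  orig:{S}
  [1..1]={T0}  "b"  orig:{}
  [2..2]={S,T1}  "d"  orig:{S}
  [0..1]={B}  "db"
  [1..2]=∅  "bd"
  [0..2]=∅  "dbd"

S ∉ T[0,2] ⇒ NO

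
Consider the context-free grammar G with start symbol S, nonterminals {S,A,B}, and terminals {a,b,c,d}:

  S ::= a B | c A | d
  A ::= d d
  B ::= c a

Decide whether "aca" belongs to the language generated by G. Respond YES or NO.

CNF form of G:
  S -> T1 A | T2 B | d
  A -> T0 T0
  B -> T1 T2
  T0 -> d
  T1 -> c
  T2 -> a

Fill CYK table bottom-up:
  [0..0]={T2}  "a"  orig:{}
  [1..1]={T1}  "c"  orig:{}
  [2..2]={T2}  "a"  orig:{}
  [0..1]=∅  "ac"
  [1..2]={B}  "ca"
  [0..2]={S}  "aca"

S ∈ T[0,2] ⇒ YES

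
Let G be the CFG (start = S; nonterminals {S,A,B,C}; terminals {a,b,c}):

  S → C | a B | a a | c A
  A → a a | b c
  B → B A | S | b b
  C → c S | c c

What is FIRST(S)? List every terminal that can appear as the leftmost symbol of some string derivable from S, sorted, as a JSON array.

FIRST iteration:
[1]
  A via A→a a: +{a}
  A via A→b c: +{b}
  B via B→b b: +{b}
  C via C→c S: +{c}
  S via S→C: +{c}
  S via S→a B: +{a}
  FIRST[S]={a,c}  FIRST[A]={a,b}  FIRST[B]={b}  FIRST[C]={c}
[2]
  B via B→S: +{a,c}
  FIRST[S]={a,c}  FIRST[A]={a,b}  FIRST[B]={a,b,c}  FIRST[C]={c}
[3] (stable)
  FIRST[S]={a,c}  FIRST[A]={a,b}  FIRST[B]={a,b,c}  FIRST[C]={c}

FIRST(S) = ["a", "c"]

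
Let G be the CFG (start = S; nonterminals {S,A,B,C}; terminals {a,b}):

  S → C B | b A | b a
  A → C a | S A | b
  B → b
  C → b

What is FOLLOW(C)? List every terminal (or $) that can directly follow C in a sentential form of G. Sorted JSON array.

FIRST iteration:
iter 1:
  A via A→b: +{b}
  B via B→b: +{b}
  C via C→b: +{b}
  S via S→C B: +{b}
  S: {b}  A: {b}  B: {b}  C: {b}
iter 2: done
  S: {b}  A: {b}  B: {b}  C: {b}

Compute FOLLOW by fixpoint:
seed FOLLOW(S) with $
pass 1:
  A→C a: FOLLOW(C) ⊇ FIRST(a) = {a}; new: +{a}
  A→S A: FOLLOW(S) ⊇ FIRST(A) = {b}; new: +{b}
  S→C B: FOLLOW(C) ⊇ FIRST(B) = {b}; new: +{b}
  S→C B: FOLLOW(B) ⊇ FOLLOW(S) ⊇ {$,b}; new: +{$,b}
  S→b A: FOLLOW(A) ⊇ FOLLOW(S) ⊇ {$,b}; new: +{$,b}
  FOLLOW[S]={$,b}  FOLLOW[A]={$,b}  FOLLOW[B]={$,b}  FOLLOW[C]={a,b}
pass 2: done
  FOLLOW[S]={$,b}  FOLLOW[A]={$,b}  FOLLOW[B]={$,b}  FOLLOW[C]={a,b}

FOLLOW(C) = ["a", "b"]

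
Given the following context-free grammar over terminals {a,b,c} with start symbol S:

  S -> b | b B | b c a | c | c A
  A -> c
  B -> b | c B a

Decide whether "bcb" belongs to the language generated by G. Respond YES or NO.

Convert to CNF:
  S -> T0 A | T2 B | T2 X4 | b | c
  A -> c
  B -> T0 X3 | b
  T0 -> c
  T1 -> a
  T2 -> b
  X3 -> B T1
  X4 -> T0 T1

CYK table (by increasing span):
  cell(0,0) b: {B,S,T2}  orig:{B,S}
  cell(1,1) c: {A,S,T0}  orig:{A,S}
  cell(2,2) b: {B,S,T2}  orig:{B,S}
  cell(0,1) bc: ∅
  cell(1,2) cb: ∅
  cell(0,2) bcb: ∅

S ∉ T[0,2] ⇒ NO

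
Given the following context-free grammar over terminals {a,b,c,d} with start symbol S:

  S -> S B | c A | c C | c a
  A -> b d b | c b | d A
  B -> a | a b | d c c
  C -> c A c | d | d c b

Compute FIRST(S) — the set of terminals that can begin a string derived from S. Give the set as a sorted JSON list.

FIRST sets, iterate to fixpoint:
round 1:
  A via A→b d b: +{b}
  A via A→c b: +{c}
  A via A→d A: +{d}
  B via B→a: +{a}
  B via B→d c c: +{d}
  C via C→c A c: +{c}
  C via C→d: +{d}
  S via S→c A: +{c}
  FIRST(S)={c}  FIRST(A)={b,c,d}  FIRST(B)={a,d}  FIRST(C)={c,d}
round 2: — fixpoint
  FIRST(S)={c}  FIRST(A)={b,c,d}  FIRST(B)={a,d}  FIRST(C)={c,d}

FIRST(S) = ["c"]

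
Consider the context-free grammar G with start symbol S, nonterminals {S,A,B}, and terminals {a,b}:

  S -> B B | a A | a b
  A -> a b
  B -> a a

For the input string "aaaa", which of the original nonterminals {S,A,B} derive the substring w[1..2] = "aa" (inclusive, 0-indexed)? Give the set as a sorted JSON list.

Convert to CNF:
  S -> B B | T0 A | T0 T1
  A -> T0 T1
  B -> T0 T0
  T0 -> a
  T1 -> b

Fill CYK table bottom-up — only the sub-triangle for w[1..2]:
  cell(1,1) a: {T0}  orig:{}
  cell(2,2) a: {T0}  orig:{}
  cell(1,2) aa: {B}

Original NTs in T[1,2] deriving "aa": ["B"]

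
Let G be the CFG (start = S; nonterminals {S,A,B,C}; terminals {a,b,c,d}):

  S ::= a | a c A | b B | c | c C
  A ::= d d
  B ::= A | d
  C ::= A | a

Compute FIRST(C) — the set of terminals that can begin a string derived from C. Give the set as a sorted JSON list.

FIRST iteration:
pass 1:
  A via A→d d: +{d}
  B via B→A: +{d}
  C via C→A: +{d}
  C via C→a: +{a}
  S via S→a: +{a}
  S via S→b B: +{b}
  S via S→c: +{c}
  S: {a,b,c}  A: {d}  B: {d}  C: {a,d}
pass 2: — fixpoint
  S: {a,b,c}  A: {d}  B: {d}  C: {a,d}

FIRST(C) = ["a", "d"]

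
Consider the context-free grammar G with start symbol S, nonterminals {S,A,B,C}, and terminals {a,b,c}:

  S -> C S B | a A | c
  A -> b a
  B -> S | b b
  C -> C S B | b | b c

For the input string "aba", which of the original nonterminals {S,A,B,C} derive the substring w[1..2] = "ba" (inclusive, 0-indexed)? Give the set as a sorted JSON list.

CNF form of G:
  S -> C X5 | T1 A | c
  A -> T0 T1
  B -> C X3 | T0 T0 | T1 A | c
  C -> C X4 | T0 T2 | b
  T0 -> b
  T1 -> a
  T2 -> c
  X3 -> S B
  X4 -> S B
  X5 -> S B

Fill CYK table bottom-up, restricted to cells inside w[1..2]:
  cell(1,1) b: {C,T0}  orig:{C}
  cell(2,2) a: {T1}  orig:{}
  cell(1,2) ba: {A}

Original NTs in T[1,2] deriving "ba": ["A"]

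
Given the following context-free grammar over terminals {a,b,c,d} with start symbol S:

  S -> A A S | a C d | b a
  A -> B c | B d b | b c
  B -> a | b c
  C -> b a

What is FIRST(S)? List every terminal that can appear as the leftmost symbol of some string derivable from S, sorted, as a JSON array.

Compute FIRST by fixpoint:
[1]
  A via A→b c: +{b}
  B via B→a: +{a}
  B via B→b c: +{b}
  C via C→b a: +{b}
  S via S→A A S: +{b}
  S via S→a C d: +{a}
  S: {a,b}  A: {b}  B: {a,b}  C: {b}
[2]
  A via A→B c: +{a}
  S: {a,b}  A: {a,b}  B: {a,b}  C: {b}
[3] — fixpoint
  S: {a,b}  A: {a,b}  B: {a,b}  C: {b}

FIRST(S) = ["a", "b"]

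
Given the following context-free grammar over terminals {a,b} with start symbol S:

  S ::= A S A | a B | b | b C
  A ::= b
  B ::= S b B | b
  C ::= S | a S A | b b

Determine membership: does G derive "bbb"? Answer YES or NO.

Convert to CNF:
  S -> A X5 | T0 C | T1 B | b
  A -> b
  B -> S X2 | b
  C -> A X3 | T0 C | T0 T0 | T1 B | T1 X4 | b
  T0 -> b
  T1 -> a
  X2 -> T0 B
  X3 -> S A
  X4 -> S A
  X5 -> S A

Fill CYK table bottom-up:
  cell(0,0) b: {A,B,C,S,T0}  orig:{A,B,C,S}
  cell(1,1) b: {A,B,C,S,T0}  orig:{A,B,C,S}
  cell(2,2) b: {A,B,C,S,T0}  orig:{A,B,C,S}
  cell(0,1) bb: {C,S,X2,X3,X4,X5}  orig:{C,S}
  cell(1,2) bb: {C,S,X2,X3,X4,X5}  orig:{C,S}
  cell(0,2) bbb: {B,C,S,X3,X4,X5}  orig:{B,C,S}

S ∈ T[0,2] ⇒ YES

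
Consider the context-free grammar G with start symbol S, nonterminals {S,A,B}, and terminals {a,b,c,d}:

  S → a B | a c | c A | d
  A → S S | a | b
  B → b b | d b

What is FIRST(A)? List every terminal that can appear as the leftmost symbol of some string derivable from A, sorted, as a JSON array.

FIRST iteration:
iter 1:
  A via A→a: +{a}
  A via A→b: +{b}
  B via B→b b: +{b}
  B via B→d b: +{d}
  S via S→a B: +{a}
  S via S→c A: +{c}
  S via S→d: +{d}
  FIRST[S]={a,c,d}  FIRST[A]={a,b}  FIRST[B]={b,d}
iter 2:
  A via A→S S: +{c,d}
  FIRST[S]={a,c,d}  FIRST[A]={a,b,c,d}  FIRST[B]={b,d}
iter 3: — fixpoint
  FIRST[S]={a,c,d}  FIRST[A]={a,b,c,d}  FIRST[B]={b,d}

FIRST(A) = ["a", "b", "c", "d"]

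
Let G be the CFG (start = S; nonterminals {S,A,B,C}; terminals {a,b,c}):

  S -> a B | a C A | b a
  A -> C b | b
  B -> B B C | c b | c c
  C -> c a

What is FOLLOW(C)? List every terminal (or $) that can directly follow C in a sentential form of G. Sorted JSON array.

Compute FIRST by fixpoint:
iter 1:
  A via A→b: +{b}
  B via B→c b: +{c}
  C via C→c a: +{c}
  S via S→a B: +{a}
  S via S→b a: +{b}
  FIRST[S]={a,b}  FIRST[A]={b}  FIRST[B]={c}  FIRST[C]={c}
iter 2:
  A via A→C b: +{c}
  FIRST[S]={a,b}  FIRST[A]={b,c}  FIRST[B]={c}  FIRST[C]={c}
iter 3: (no change)
  FIRST[S]={a,b}  FIRST[A]={b,c}  FIRST[B]={c}  FIRST[C]={c}

FOLLOW iteration:
initialize: $ ∈ FOLLOW(S)
pass 1:
  A→C b: FOLLOW(C) ⊇ FIRST(b) = {b}; new: +{b}
  B→B B C: FOLLOW(B) ⊇ FIRST(B) = {c}; new: +{c}
  B→B B C: FOLLOW(C) ⊇ FOLLOW(B) ⊇ {c}; new: +{c}
  S→a B: FOLLOW(B) ⊇ FOLLOW(S) ⊇ {$}; new: +{$}
  S→a C A: FOLLOW(A) ⊇ FOLLOW(S) ⊇ {$}; new: +{$}
  FOLLOW(S)={$}  FOLLOW(A)={$}  FOLLOW(B)={$,c}  FOLLOW(C)={b,c}
pass 2:
  B→B B C: FOLLOW(C) ⊇ FOLLOW(B) ⊇ {$,c}; new: +{$}
  FOLLOW(S)={$}  FOLLOW(A)={$}  FOLLOW(B)={$,c}  FOLLOW(C)={$,b,c}
pass 3: — fixpoint
  FOLLOW(S)={$}  FOLLOW(A)={$}  FOLLOW(B)={$,c}  FOLLOW(C)={$,b,c}

FOLLOW(C) = ["$", "b", "c"]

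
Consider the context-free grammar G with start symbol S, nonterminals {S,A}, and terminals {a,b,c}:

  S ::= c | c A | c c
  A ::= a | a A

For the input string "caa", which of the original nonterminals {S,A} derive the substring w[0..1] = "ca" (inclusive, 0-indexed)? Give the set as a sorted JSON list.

CNF form of G:
  S -> T1 A | T1 T1 | c
  A -> T0 A | a
  T0 -> a
  T1 -> c

Fill CYK table bottom-up — only the sub-triangle for w[0..1]:
  [0..0]={S,T1}  "c"  orig:{S}
  [1..1]={A,T0}  "a"  orig:{A}
  [0..1]={S}  "ca"

Original NTs in T[0,1] deriving "ca": ["S"]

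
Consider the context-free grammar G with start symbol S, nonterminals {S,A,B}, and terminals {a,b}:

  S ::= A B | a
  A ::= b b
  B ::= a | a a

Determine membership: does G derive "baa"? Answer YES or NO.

Convert to CNF:
  S -> A B | a
  A -> T0 T0
  B -> T1 T1 | a
  T0 -> b
  T1 -> a

Fill CYK table bottom-up:
  T[0,0] 'b' = {T0}  orig:{}
  T[1,1] 'a' = {B,S,T1}  orig:{B,S}
  T[2,2] 'a' = {B,S,T1}  orig:{B,S}
  T[0,1] 'ba' = ∅
  T[1,2] 'aa' = {B}
  T[0,2] 'baa' = ∅

S ∉ T[0,2] ⇒ NO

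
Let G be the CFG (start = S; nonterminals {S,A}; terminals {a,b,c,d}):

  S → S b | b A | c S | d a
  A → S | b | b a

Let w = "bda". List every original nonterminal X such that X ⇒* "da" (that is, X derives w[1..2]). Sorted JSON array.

Convert to CNF:
  S -> S T0 | T0 A | T2 S | T3 T1
  A -> S T0 | T0 A | T0 T1 | T2 S | T3 T1 | b
  T0 -> b
  T1 -> a
  T2 -> c
  T3 -> d

Fill CYK table bottom-up (cells [i..j] with 1 ≤ i ≤ j ≤ 2 only):
  [1..1]={T3}  "d"  orig:{}
  [2..2]={T1}  "a"  orig:{}
  [1..2]={A,S}  "da"

Original NTs in T[1,2] deriving "da": ["A", "S"]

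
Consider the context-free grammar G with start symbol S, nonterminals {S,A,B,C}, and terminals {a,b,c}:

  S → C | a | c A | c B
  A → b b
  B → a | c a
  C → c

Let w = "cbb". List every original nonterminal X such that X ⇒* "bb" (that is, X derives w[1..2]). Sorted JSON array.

Convert to CNF:
  S -> T1 A | T1 B | a | c
  A -> T0 T0
  B -> T1 T2 | a
  C -> c
  T0 -> b
  T1 -> c
  T2 -> a

Fill CYK table bottom-up, restricted to cells inside w[1..2]:
  T[1,1] 'b' = {T0}  orig:{}
  T[2,2] 'b' = {T0}  orig:{}
  T[1,2] 'bb' = {A}

Original NTs in T[1,2] deriving "bb": ["A"]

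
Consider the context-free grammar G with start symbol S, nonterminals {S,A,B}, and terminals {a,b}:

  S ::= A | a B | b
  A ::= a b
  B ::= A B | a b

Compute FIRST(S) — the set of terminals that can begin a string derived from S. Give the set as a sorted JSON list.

FIRST sets, iterate to fixpoint:
iter 1:
  A via A→a b: +{a}
  B via B→A B: +{a}
  S via S→A: +{a}
  S via S→b: +{b}
  S: {a,b}  A: {a}  B: {a}
iter 2: (no change)
  S: {a,b}  A: {a}  B: {a}

FIRST(S) = ["a", "b"]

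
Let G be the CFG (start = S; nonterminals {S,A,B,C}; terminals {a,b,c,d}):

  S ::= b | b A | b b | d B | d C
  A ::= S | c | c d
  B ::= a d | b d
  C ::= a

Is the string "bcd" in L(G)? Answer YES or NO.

CNF form of G:
  S -> T0 A | T0 T0 | T2 B | T2 C | b
  A -> T0 A | T0 T0 | T1 T2 | T2 B | T2 C | b | c
  B -> T0 T2 | T3 T2
  C -> a
  T0 -> b
  T1 -> c
  T2 -> d
  T3 -> a

CYK fill:
  cell(0,0) b: {A,S,T0}  orig:{A,S}
  cell(1,1) c: {A,T1}  orig:{A}
  cell(2,2) d: {T2}  orig:{}
  cell(0,1) bc: {A,S}
  cell(1,2) cd: {A}
  cell(0,2) bcd: {A,S}

S ∈ T[0,2] ⇒ YES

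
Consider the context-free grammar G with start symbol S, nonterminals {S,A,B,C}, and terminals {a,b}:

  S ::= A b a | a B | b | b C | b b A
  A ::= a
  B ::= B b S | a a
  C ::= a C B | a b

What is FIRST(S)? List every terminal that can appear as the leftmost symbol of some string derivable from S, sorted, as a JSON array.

Compute FIRST by fixpoint:
pass 1:
  A via A→a: +{a}
  B via B→a a: +{a}
  C via C→a C B: +{a}
  S via S→A b a: +{a}
  S via S→b: +{b}
  S: {a,b}  A: {a}  B: {a}  C: {a}
pass 2: (no change)
  S: {a,b}  A: {a}  B: {a}  C: {a}

FIRST(S) = ["a", "b"]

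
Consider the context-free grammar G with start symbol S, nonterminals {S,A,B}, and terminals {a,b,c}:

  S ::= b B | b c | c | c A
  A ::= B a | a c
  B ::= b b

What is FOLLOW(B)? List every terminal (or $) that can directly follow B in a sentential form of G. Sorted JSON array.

Compute FIRST by fixpoint:
iter 1:
  A via A→a c: +{a}
  B via B→b b: +{b}
  S via S→b B: +{b}
  S via S→c: +{c}
  FIRST[S]={b,c}  FIRST[A]={a}  FIRST[B]={b}
iter 2:
  A via A→B a: +{b}
  FIRST[S]={b,c}  FIRST[A]={a,b}  FIRST[B]={b}
iter 3: done
  FIRST[S]={b,c}  FIRST[A]={a,b}  FIRST[B]={b}

Compute FOLLOW by fixpoint:
seed FOLLOW(S) with $
round 1:
  A→B a: FOLLOW(B) ⊇ FIRST(a) = {a}; new: +{a}
  S→b B: FOLLOW(B) ⊇ FOLLOW(S) ⊇ {$}; new: +{$}
  S→c A: FOLLOW(A) ⊇ FOLLOW(S) ⊇ {$}; new: +{$}
  FOLLOW(S)={$}  FOLLOW(A)={$}  FOLLOW(B)={$,a}
round 2: done
  FOLLOW(S)={$}  FOLLOW(A)={$}  FOLLOW(B)={$,a}

FOLLOW(B) = ["$", "a"]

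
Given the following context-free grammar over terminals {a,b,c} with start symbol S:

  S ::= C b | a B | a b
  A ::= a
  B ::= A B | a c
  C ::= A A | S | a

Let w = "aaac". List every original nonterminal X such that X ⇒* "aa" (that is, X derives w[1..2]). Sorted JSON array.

Convert to CNF:
  S -> C T2 | T0 B | T0 T2
  A -> a
  B -> A B | T0 T1
  C -> A A | C T2 | T0 B | T0 T2 | a
  T0 -> a
  T1 -> c
  T2 -> b

CYK table (by increasing span) (cells [i..j] with 1 ≤ i ≤ j ≤ 2 only):
  T[1,1] 'a' = {A,C,T0}  orig:{A,C}
  T[2,2] 'a' = {A,C,T0}  orig:{A,C}
  T[1,2] 'aa' = {C}

Original NTs in T[1,2] deriving "aa": ["C"]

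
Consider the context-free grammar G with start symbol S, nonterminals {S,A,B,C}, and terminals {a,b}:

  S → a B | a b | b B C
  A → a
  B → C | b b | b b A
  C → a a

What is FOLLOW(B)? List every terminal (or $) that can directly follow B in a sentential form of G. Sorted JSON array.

FIRST iteration:
[1]
  A via A→a: +{a}
  B via B→b b: +{b}
  C via C→a a: +{a}
  S via S→a B: +{a}
  S via S→b B C: +{b}
  S: {a,b}  A: {a}  B: {b}  C: {a}
[2]
  B via B→C: +{a}
  S: {a,b}  A: {a}  B: {a,b}  C: {a}
[3] done
  S: {a,b}  A: {a}  B: {a,b}  C: {a}

Compute FOLLOW by fixpoint:
initialize: $ ∈ FOLLOW(S)
[1]
  S→a B: FOLLOW(B) ⊇ FOLLOW(S) ⊇ {$}; new: +{$}
  S→b B C: FOLLOW(B) ⊇ FIRST(C) = {a}; new: +{a}
  S→b B C: FOLLOW(C) ⊇ FOLLOW(S) ⊇ {$}; new: +{$}
  S: {$}  A: {}  B: {$,a}  C: {$}
[2]
  B→C: FOLLOW(C) ⊇ FOLLOW(B) ⊇ {$,a}; new: +{a}
  B→b b A: FOLLOW(A) ⊇ FOLLOW(B) ⊇ {$,a}; new: +{$,a}
  S: {$}  A: {$,a}  B: {$,a}  C: {$,a}
[3] (stable)
  S: {$}  A: {$,a}  B: {$,a}  C: {$,a}

FOLLOW(B) = ["$", "a"]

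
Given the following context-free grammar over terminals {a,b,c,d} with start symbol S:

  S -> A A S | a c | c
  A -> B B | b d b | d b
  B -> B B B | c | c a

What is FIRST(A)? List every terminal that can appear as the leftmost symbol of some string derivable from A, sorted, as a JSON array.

Compute FIRST by fixpoint:
pass 1:
  A via A→b d b: +{b}
  A via A→d b: +{d}
  B via B→c: +{c}
  S via S→A A S: +{b,d}
  S via S→a c: +{a}
  S via S→c: +{c}
  S: {a,b,c,d}  A: {b,d}  B: {c}
pass 2:
  A via A→B B: +{c}
  S: {a,b,c,d}  A: {b,c,d}  B: {c}
pass 3: (stable)
  S: {a,b,c,d}  A: {b,c,d}  B: {c}

FIRST(A) = ["b", "c", "d"]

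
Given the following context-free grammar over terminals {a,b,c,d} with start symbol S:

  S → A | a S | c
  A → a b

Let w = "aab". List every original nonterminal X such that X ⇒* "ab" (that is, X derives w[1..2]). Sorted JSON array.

Convert to CNF:
  S -> T0 S | T0 T1 | c
  A -> T0 T1
  T0 -> a
  T1 -> b

CYK fill (cells [i..j] with 1 ≤ i ≤ j ≤ 2 only):
  [1..1]={T0}  "a"  orig:{}
  [2..2]={T1}  "b"  orig:{}
  [1..2]={A,S}  "ab"

Original NTs in T[1,2] deriving "ab": ["A", "S"]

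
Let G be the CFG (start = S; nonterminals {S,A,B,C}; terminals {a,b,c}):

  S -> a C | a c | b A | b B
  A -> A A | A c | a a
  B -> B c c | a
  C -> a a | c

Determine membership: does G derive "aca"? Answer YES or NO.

CNF form of G:
  S -> T1 C | T1 T0 | T2 A | T2 B
  A -> A A | A T0 | T1 T1
  B -> B X3 | a
  C -> T1 T1 | c
  T0 -> c
  T1 -> a
  T2 -> b
  X3 -> T0 T0

Fill CYK table bottom-up:
  [0..0]={B,T1}  "a"  orig:{B}
  [1..1]={C,T0}  "c"  orig:{C}
  [2..2]={B,T1}  "a"  orig:{B}
  [0..1]={S}  "ac"
  [1..2]=∅  "ca"
  [0..2]=∅  "aca"

S ∉ T[0,2] ⇒ NO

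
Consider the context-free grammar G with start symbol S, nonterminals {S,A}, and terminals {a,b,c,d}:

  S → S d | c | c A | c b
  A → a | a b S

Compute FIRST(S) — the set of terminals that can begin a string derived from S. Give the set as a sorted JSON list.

FIRST sets, iterate to fixpoint:
round 1:
  A via A→a: +{a}
  S via S→c: +{c}
  FIRST(S)={c}  FIRST(A)={a}
round 2: done
  FIRST(S)={c}  FIRST(A)={a}

FIRST(S) = ["c"]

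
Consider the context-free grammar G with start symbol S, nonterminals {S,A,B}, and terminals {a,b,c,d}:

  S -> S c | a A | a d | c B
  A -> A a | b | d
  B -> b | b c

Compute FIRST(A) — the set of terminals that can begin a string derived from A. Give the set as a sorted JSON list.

FIRST iteration:
[1]
  A via A→b: +{b}
  A via A→d: +{d}
  B via B→b: +{b}
  S via S→a A: +{a}
  S via S→c B: +{c}
  FIRST[S]={a,c}  FIRST[A]={b,d}  FIRST[B]={b}
[2] — fixpoint
  FIRST[S]={a,c}  FIRST[A]={b,d}  FIRST[B]={b}

FIRST(A) = ["b", "d"]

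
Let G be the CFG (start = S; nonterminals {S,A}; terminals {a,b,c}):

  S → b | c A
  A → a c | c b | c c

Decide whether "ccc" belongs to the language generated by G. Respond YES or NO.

CNF form of G:
  S -> T1 A | b
  A -> T0 T1 | T1 T1 | T1 T2
  T0 -> a
  T1 -> c
  T2 -> b

CYK fill:
  cell(0,0) c: {T1}  orig:{}
  cell(1,1) c: {T1}  orig:{}
  cell(2,2) c: {T1}  orig:{}
  cell(0,1) cc: {A}
  cell(1,2) cc: {A}
  cell(0,2) ccc: {S}

S ∈ T[0,2] ⇒ YES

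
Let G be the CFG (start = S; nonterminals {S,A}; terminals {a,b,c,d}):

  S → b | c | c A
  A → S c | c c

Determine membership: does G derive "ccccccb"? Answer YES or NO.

Convert to CNF:
  S -> T0 A | b | c
  A -> S T0 | T0 T0
  T0 -> c

CYK fill:
  cell(0,0) c: {S,T0}  orig:{S}
  cell(1,1) c: {S,T0}  orig:{S}
  cell(2,2) c: {S,T0}  orig:{S}
  cell(3,3) c: {S,T0}  orig:{S}
  cell(4,4) c: {S,T0}  orig:{S}
  cell(5,5) c: {S,T0}  orig:{S}
  cell(6,6) b: {S}
  cell(0,1) cc: {A}
  cell(1,2) cc: {A}
  cell(2,3) cc: {A}
  cell(3,4) cc: {A}
  cell(4,5) cc: {A}
  cell(5,6) cb: ∅
  cell(0,2) ccc: {S}
  cell(1,3) ccc: {S}
  cell(2,4) ccc: {S}
  cell(3,5) ccc: {S}
  cell(4,6) ccb: ∅
  cell(0,3) cccc: {A}
  cell(1,4) cccc: {A}
  cell(2,5) cccc: {A}
  cell(3,6) cccb: ∅
  cell(0,4) ccccc: {S}
  cell(1,5) ccccc: {S}
  cell(2,6) ccccb: ∅
  cell(0,5) cccccc: {A}
  cell(1,6) cccccb: ∅
  cell(0,6) ccccccb: ∅

S ∉ T[0,6] ⇒ NO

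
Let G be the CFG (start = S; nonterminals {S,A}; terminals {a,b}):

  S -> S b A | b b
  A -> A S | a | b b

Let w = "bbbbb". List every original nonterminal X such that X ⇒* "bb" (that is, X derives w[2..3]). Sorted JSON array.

Convert to CNF:
  S -> S X1 | T0 T0
  A -> A S | T0 T0 | a
  T0 -> b
  X1 -> T0 A

Fill CYK table bottom-up (cells [i..j] with 2 ≤ i ≤ j ≤ 3 only):
  [2..2]={T0}  "b"  orig:{}
  [3..3]={T0}  "b"  orig:{}
  [2..3]={A,S}  "bb"

Original NTs in T[2,3] deriving "bb": ["A", "S"]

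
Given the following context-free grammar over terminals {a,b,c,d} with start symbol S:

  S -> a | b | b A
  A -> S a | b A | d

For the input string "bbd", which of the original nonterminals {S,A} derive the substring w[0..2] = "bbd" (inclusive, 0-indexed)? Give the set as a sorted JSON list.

CNF form of G:
  S -> T1 A | a | b
  A -> S T0 | T1 A | d
  T0 -> a
  T1 -> b

CYK table (by increasing span) — only the sub-triangle for w[0..2]:
  cell(0,0) b: {S,T1}  orig:{S}
  cell(1,1) b: {S,T1}  orig:{S}
  cell(2,2) d: {A}
  cell(0,1) bb: ∅
  cell(1,2) bd: {A,S}
  cell(0,2) bbd: {A,S}

Original NTs in T[0,2] deriving "bbd": ["A", "S"]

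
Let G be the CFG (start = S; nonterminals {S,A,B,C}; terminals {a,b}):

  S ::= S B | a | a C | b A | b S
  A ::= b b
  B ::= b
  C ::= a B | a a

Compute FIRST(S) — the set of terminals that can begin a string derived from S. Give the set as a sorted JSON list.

FIRST sets, iterate to fixpoint:
[1]
  A via A→b b: +{b}
  B via B→b: +{b}
  C via C→a B: +{a}
  S via S→a: +{a}
  S via S→b A: +{b}
  FIRST(S)={a,b}  FIRST(A)={b}  FIRST(B)={b}  FIRST(C)={a}
[2] — fixpoint
  FIRST(S)={a,b}  FIRST(A)={b}  FIRST(B)={b}  FIRST(C)={a}

FIRST(S) = ["a", "b"]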